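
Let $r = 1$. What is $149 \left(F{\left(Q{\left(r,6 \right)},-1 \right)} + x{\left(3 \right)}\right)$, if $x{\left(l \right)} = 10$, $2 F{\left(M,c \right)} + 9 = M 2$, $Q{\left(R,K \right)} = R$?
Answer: $\frac{1937}{2} \approx 968.5$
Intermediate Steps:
$F{\left(M,c \right)} = - \frac{9}{2} + M$ ($F{\left(M,c \right)} = - \frac{9}{2} + \frac{M 2}{2} = - \frac{9}{2} + \frac{2 M}{2} = - \frac{9}{2} + M$)
$149 \left(F{\left(Q{\left(r,6 \right)},-1 \right)} + x{\left(3 \right)}\right) = 149 \left(\left(- \frac{9}{2} + 1\right) + 10\right) = 149 \left(- \frac{7}{2} + 10\right) = 149 \cdot \frac{13}{2} = \frac{1937}{2}$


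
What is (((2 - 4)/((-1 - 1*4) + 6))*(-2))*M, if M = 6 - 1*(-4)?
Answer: 40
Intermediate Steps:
M = 10 (M = 6 + 4 = 10)
(((2 - 4)/((-1 - 1*4) + 6))*(-2))*M = (((2 - 4)/((-1 - 1*4) + 6))*(-2))*10 = (-2/((-1 - 4) + 6)*(-2))*10 = (-2/(-5 + 6)*(-2))*10 = (-2/1*(-2))*10 = (-2*1*(-2))*10 = -2*(-2)*10 = 4*10 = 40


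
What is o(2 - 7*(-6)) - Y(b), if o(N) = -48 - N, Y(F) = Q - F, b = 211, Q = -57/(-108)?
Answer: 4265/36 ≈ 118.47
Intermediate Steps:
Q = 19/36 (Q = -57*(-1/108) = 19/36 ≈ 0.52778)
Y(F) = 19/36 - F
o(2 - 7*(-6)) - Y(b) = (-48 - (2 - 7*(-6))) - (19/36 - 1*211) = (-48 - (2 + 42)) - (19/36 - 211) = (-48 - 1*44) - 1*(-7577/36) = (-48 - 44) + 7577/36 = -92 + 7577/36 = 4265/36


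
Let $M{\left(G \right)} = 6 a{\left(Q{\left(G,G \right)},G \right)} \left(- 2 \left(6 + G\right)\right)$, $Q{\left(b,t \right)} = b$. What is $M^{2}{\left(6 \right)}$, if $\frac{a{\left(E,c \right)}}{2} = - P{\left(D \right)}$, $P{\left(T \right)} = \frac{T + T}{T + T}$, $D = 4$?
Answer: $82944$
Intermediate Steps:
$P{\left(T \right)} = 1$ ($P{\left(T \right)} = \frac{2 T}{2 T} = 2 T \frac{1}{2 T} = 1$)
$a{\left(E,c \right)} = -2$ ($a{\left(E,c \right)} = 2 \left(\left(-1\right) 1\right) = 2 \left(-1\right) = -2$)
$M{\left(G \right)} = 144 + 24 G$ ($M{\left(G \right)} = 6 \left(-2\right) \left(- 2 \left(6 + G\right)\right) = - 12 \left(-12 - 2 G\right) = 144 + 24 G$)
$M^{2}{\left(6 \right)} = \left(144 + 24 \cdot 6\right)^{2} = \left(144 + 144\right)^{2} = 288^{2} = 82944$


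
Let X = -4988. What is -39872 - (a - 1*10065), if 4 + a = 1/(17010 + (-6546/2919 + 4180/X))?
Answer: -614985578896844/20635022571 ≈ -29803.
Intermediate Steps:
a = -82538876953/20635022571 (a = -4 + 1/(17010 + (-6546/2919 + 4180/(-4988))) = -4 + 1/(17010 + (-6546*1/2919 + 4180*(-1/4988))) = -4 + 1/(17010 + (-2182/973 - 1045/1247)) = -4 + 1/(17010 - 3737739/1213331) = -4 + 1/(20635022571/1213331) = -4 + 1213331/20635022571 = -82538876953/20635022571 ≈ -3.9999)
-39872 - (a - 1*10065) = -39872 - (-82538876953/20635022571 - 1*10065) = -39872 - (-82538876953/20635022571 - 10065) = -39872 - 1*(-207774041054068/20635022571) = -39872 + 207774041054068/20635022571 = -614985578896844/20635022571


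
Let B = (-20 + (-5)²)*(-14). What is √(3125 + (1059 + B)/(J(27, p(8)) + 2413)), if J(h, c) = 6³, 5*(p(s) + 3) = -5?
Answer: 7*√440846494/2629 ≈ 55.905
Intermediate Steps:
B = -70 (B = (-20 + 25)*(-14) = 5*(-14) = -70)
p(s) = -4 (p(s) = -3 + (⅕)*(-5) = -3 - 1 = -4)
J(h, c) = 216
√(3125 + (1059 + B)/(J(27, p(8)) + 2413)) = √(3125 + (1059 - 70)/(216 + 2413)) = √(3125 + 989/2629) = √(8216614/2629) = 7*√440846494/2629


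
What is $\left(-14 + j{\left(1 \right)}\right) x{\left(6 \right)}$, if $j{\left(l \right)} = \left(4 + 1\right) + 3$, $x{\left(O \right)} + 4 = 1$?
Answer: $18$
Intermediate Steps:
$x{\left(O \right)} = -3$ ($x{\left(O \right)} = -4 + 1 = -3$)
$j{\left(l \right)} = 8$ ($j{\left(l \right)} = 5 + 3 = 8$)
$\left(-14 + j{\left(1 \right)}\right) x{\left(6 \right)} = \left(-14 + 8\right) \left(-3\right) = \left(-6\right) \left(-3\right) = 18$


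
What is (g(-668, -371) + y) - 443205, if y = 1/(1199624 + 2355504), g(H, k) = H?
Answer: -1578025330743/3555128 ≈ -4.4387e+5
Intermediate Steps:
y = 1/3555128 ≈ 2.8128e-7
(g(-668, -371) + y) - 443205 = (-668 + 1/3555128) - 443205 = -2374825503/3555128 - 443205 = -1578025330743/3555128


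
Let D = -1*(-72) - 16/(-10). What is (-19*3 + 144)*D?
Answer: 32016/5 ≈ 6403.2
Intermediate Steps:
D = 368/5 (D = 72 - 16*(-⅒) = 72 + 8/5 = 368/5 ≈ 73.600)
(-19*3 + 144)*D = (-19*3 + 144)*(368/5) = (-57 + 144)*(368/5) = 87*(368/5) = 32016/5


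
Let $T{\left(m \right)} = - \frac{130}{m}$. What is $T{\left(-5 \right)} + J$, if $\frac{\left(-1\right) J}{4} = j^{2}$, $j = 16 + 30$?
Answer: $-8438$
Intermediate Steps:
$j = 46$
$J = -8464$ ($J = - 4 \cdot 46^{2} = \left(-4\right) 2116 = -8464$)
$T{\left(-5 \right)} + J = - \frac{130}{-5} - 8464 = \left(-130\right) \left(- \frac{1}{5}\right) - 8464 = 26 - 8464 = -8438$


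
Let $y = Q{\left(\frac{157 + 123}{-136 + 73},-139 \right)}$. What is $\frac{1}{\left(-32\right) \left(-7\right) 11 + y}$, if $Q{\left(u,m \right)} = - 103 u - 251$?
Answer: $\frac{9}{24037} \approx 0.00037442$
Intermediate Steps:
$Q{\left(u,m \right)} = -251 - 103 u$
$y = \frac{1861}{9}$ ($y = -251 - 103 \frac{157 + 123}{-136 + 73} = -251 - 103 \frac{280}{-63} = -251 - 103 \cdot 280 \left(- \frac{1}{63}\right) = -251 - - \frac{4120}{9} = -251 + \frac{4120}{9} = \frac{1861}{9} \approx 206.78$)
$\frac{1}{\left(-32\right) \left(-7\right) 11 + y} = \frac{1}{\left(-32\right) \left(-7\right) 11 + \frac{1861}{9}} = \frac{1}{224 \cdot 11 + \frac{1861}{9}} = \frac{1}{2464 + \frac{1861}{9}} = \frac{1}{\frac{24037}{9}} = \frac{9}{24037}$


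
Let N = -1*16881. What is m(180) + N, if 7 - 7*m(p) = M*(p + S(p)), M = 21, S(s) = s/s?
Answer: -17423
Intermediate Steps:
N = -16881
S(s) = 1
m(p) = -2 - 3*p (m(p) = 1 - 3*(p + 1) = 1 - 3*(1 + p) = 1 - (21 + 21*p)/7 = 1 + (-3 - 3*p) = -2 - 3*p)
m(180) + N = (-2 - 3*180) - 16881 = (-2 - 540) - 16881 = -542 - 16881 = -17423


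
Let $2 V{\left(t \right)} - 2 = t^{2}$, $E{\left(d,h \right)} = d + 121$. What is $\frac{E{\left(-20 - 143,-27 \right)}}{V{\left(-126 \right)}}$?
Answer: $- \frac{42}{7939} \approx -0.0052903$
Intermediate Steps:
$E{\left(d,h \right)} = 121 + d$
$V{\left(t \right)} = 1 + \frac{t^{2}}{2}$
$\frac{E{\left(-20 - 143,-27 \right)}}{V{\left(-126 \right)}} = \frac{121 - 163}{1 + \frac{\left(-126\right)^{2}}{2}} = \frac{121 - 163}{1 + \frac{1}{2} \cdot 15876} = - \frac{42}{1 + 7938} = - \frac{42}{7939}$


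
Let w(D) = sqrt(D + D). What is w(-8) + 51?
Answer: 51 + 4*I ≈ 51.0 + 4.0*I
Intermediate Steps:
w(D) = sqrt(2)*sqrt(D) (w(D) = sqrt(2*D) = sqrt(2)*sqrt(D))
w(-8) + 51 = sqrt(2)*sqrt(-8) + 51 = sqrt(2)*(2*I*sqrt(2)) + 51 = 4*I + 51 = 51 + 4*I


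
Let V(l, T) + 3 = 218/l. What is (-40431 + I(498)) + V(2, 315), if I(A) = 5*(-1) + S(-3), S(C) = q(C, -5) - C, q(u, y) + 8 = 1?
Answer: -40334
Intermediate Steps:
q(u, y) = -7 (q(u, y) = -8 + 1 = -7)
S(C) = -7 - C
I(A) = -9 (I(A) = 5*(-1) + (-7 - 1*(-3)) = -5 + (-7 + 3) = -5 - 4 = -9)
V(l, T) = -3 + 218/l
(-40431 + I(498)) + V(2, 315) = (-40431 - 9) + (-3 + 218/2) = -40440 + (-3 + 218*(1/2)) = -40440 + (-3 + 109) = -40440 + 106 = -40334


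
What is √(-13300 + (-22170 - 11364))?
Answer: I*√46834 ≈ 216.41*I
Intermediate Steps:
√(-13300 + (-22170 - 11364)) = √(-13300 - 33534) = √(-46834) = I*√46834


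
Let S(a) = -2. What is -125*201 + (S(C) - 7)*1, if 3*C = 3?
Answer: -25134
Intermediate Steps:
C = 1 (C = (1/3)*3 = 1)
-125*201 + (S(C) - 7)*1 = -125*201 + (-2 - 7)*1 = -25125 - 9*1 = -25125 - 9 = -25134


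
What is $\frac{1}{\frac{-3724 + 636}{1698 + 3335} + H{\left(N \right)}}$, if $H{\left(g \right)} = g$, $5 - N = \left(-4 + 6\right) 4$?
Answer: $- \frac{5033}{18187} \approx -0.27674$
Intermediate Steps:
$N = -3$ ($N = 5 - \left(-4 + 6\right) 4 = 5 - 2 \cdot 4 = 5 - 8 = -3$)
$\frac{1}{\frac{-3724 + 636}{1698 + 3335} + H{\left(N \right)}} = \frac{1}{\frac{-3724 + 636}{1698 + 3335} - 3} = \frac{1}{- \frac{3088}{5033} - 3} = \frac{1}{- \frac{18187}{5033}} = - \frac{5033}{18187}$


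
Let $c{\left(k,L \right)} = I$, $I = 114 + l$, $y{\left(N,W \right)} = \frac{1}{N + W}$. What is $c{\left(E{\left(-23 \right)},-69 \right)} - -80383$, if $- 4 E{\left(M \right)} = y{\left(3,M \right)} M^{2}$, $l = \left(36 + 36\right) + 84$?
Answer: $80653$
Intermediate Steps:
$l = 156$ ($l = 72 + 84 = 156$)
$I = 270$ ($I = 114 + 156 = 270$)
$E{\left(M \right)} = - \frac{M^{2}}{4 \left(3 + M\right)}$ ($E{\left(M \right)} = - \frac{\frac{1}{3 + M} M^{2}}{4} = - \frac{M^{2} \frac{1}{3 + M}}{4} = - \frac{M^{2}}{4 \left(3 + M\right)}$)
$c{\left(k,L \right)} = 270$
$c{\left(E{\left(-23 \right)},-69 \right)} - -80383 = 270 - -80383 = 270 + 80383 = 80653$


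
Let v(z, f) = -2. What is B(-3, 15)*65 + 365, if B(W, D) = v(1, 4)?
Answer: 235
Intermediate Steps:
B(W, D) = -2
B(-3, 15)*65 + 365 = -2*65 + 365 = -130 + 365 = 235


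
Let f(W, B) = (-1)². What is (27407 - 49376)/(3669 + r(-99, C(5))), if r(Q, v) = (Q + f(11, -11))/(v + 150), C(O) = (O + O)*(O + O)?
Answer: -2746125/458576 ≈ -5.9884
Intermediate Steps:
f(W, B) = 1
C(O) = 4*O² (C(O) = (2*O)*(2*O) = 4*O²)
r(Q, v) = (1 + Q)/(150 + v) (r(Q, v) = (Q + 1)/(v + 150) = (1 + Q)/(150 + v))
(27407 - 49376)/(3669 + r(-99, C(5))) = (27407 - 49376)/(3669 + (1 - 99)/(150 + 4*5²)) = -21969/(3669 - 98/(150 + 4*25)) = -21969/(3669 - 98/(150 + 100)) = -21969/(3669 - 98/250) = -21969/(3669 + (1/250)*(-98)) = -21969/(3669 - 49/125) = -21969/458576/125 = -21969*125/458576 = -2746125/458576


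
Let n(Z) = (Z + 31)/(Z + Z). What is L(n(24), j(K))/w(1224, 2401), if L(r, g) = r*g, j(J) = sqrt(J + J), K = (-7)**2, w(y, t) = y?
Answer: 385*sqrt(2)/58752 ≈ 0.0092673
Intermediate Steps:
n(Z) = (31 + Z)/(2*Z) (n(Z) = (31 + Z)/((2*Z)) = (31 + Z)*(1/(2*Z)) = (31 + Z)/(2*Z))
K = 49
j(J) = sqrt(2)*sqrt(J) (j(J) = sqrt(2*J) = sqrt(2)*sqrt(J))
L(r, g) = g*r
L(n(24), j(K))/w(1224, 2401) = ((sqrt(2)*sqrt(49))*((1/2)*(31 + 24)/24))/1224 = ((sqrt(2)*7)*((1/2)*(1/24)*55))*(1/1224) = ((7*sqrt(2))*(55/48))*(1/1224) = (385*sqrt(2)/48)*(1/1224) = 385*sqrt(2)/58752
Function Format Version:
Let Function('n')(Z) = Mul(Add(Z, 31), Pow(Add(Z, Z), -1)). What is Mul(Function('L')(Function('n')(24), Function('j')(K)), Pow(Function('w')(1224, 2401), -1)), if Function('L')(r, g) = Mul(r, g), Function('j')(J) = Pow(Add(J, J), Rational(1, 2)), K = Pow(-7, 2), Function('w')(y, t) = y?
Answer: Mul(Rational(385, 58752), Pow(2, Rational(1, 2))) ≈ 0.0092673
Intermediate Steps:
Function('n')(Z) = Mul(Rational(1, 2), Pow(Z, -1), Add(31, Z)) (Function('n')(Z) = Mul(Add(31, Z), Pow(Mul(2, Z), -1)) = Mul(Add(31, Z), Mul(Rational(1, 2), Pow(Z, -1))) = Mul(Rational(1, 2), Pow(Z, -1), Add(31, Z)))
K = 49
Function('j')(J) = Mul(Pow(2, Rational(1, 2)), Pow(J, Rational(1, 2))) (Function('j')(J) = Pow(Mul(2, J), Rational(1, 2)) = Mul(Pow(2, Rational(1, 2)), Pow(J, Rational(1, 2))))
Function('L')(r, g) = Mul(g, r)
Mul(Function('L')(Function('n')(24), Function('j')(K)), Pow(Function('w')(1224, 2401), -1)) = Mul(Mul(Mul(Pow(2, Rational(1, 2)), Pow(49, Rational(1, 2))), Mul(Rational(1, 2), Pow(24, -1), Add(31, 24))), Pow(1224, -1)) = Mul(Mul(Mul(Pow(2, Rational(1, 2)), 7), Mul(Rational(1, 2), Rational(1, 24), 55)), Rational(1, 1224)) = Mul(Mul(Mul(7, Pow(2, Rational(1, 2))), Rational(55, 48)), Rational(1, 1224)) = Mul(Mul(Rational(385, 48), Pow(2, Rational(1, 2))), Rational(1, 1224)) = Mul(Rational(385, 58752), Pow(2, Rational(1, 2)))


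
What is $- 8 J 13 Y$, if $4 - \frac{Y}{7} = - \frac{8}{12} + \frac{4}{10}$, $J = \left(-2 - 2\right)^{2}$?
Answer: $- \frac{745472}{15} \approx -49698.0$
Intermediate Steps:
$J = 16$ ($J = \left(-4\right)^{2} = 16$)
$Y = \frac{448}{15}$ ($Y = 28 - 7 \left(- \frac{8}{12} + \frac{4}{10}\right) = 28 - 7 \left(\left(-8\right) \frac{1}{12} + 4 \cdot \frac{1}{10}\right) = 28 - 7 \left(- \frac{2}{3} + \frac{2}{5}\right) = 28 - - \frac{28}{15} = 28 + \frac{28}{15} = \frac{448}{15} \approx 29.867$)
$- 8 J 13 Y = \left(-8\right) 16 \cdot 13 \cdot \frac{448}{15} = \left(-128\right) 13 \cdot \frac{448}{15} = \left(-1664\right) \frac{448}{15} = - \frac{745472}{15}$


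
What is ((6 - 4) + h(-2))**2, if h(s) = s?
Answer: 0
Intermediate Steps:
((6 - 4) + h(-2))**2 = ((6 - 4) - 2)**2 = (2 - 2)**2 = 0**2 = 0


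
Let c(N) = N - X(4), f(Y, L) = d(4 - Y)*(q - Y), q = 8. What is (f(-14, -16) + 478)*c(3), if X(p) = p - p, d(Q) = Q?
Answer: 2622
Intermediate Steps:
X(p) = 0
f(Y, L) = (4 - Y)*(8 - Y)
c(N) = N (c(N) = N - 1*0 = N + 0 = N)
(f(-14, -16) + 478)*c(3) = ((-8 - 14)*(-4 - 14) + 478)*3 = (-22*(-18) + 478)*3 = (396 + 478)*3 = 874*3 = 2622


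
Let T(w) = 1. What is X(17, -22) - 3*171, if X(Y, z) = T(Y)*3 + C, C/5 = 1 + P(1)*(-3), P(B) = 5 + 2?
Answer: -610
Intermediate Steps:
P(B) = 7
C = -100 (C = 5*(1 + 7*(-3)) = 5*(1 - 21) = 5*(-20) = -100)
X(Y, z) = -97 (X(Y, z) = 1*3 - 100 = 3 - 100 = -97)
X(17, -22) - 3*171 = -97 - 3*171 = -97 - 1*513 = -97 - 513 = -610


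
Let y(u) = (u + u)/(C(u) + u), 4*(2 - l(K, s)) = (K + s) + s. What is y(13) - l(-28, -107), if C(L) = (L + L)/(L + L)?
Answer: -849/14 ≈ -60.643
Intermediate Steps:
C(L) = 1 (C(L) = (2*L)/((2*L)) = (2*L)*(1/(2*L)) = 1)
l(K, s) = 2 - s/2 - K/4 (l(K, s) = 2 - ((K + s) + s)/4 = 2 - (K + 2*s)/4 = 2 + (-s/2 - K/4) = 2 - s/2 - K/4)
y(u) = 2*u/(1 + u) (y(u) = (u + u)/(1 + u) = (2*u)/(1 + u) = 2*u/(1 + u))
y(13) - l(-28, -107) = 2*13/(1 + 13) - (2 - 1/2*(-107) - 1/4*(-28)) = 2*13/14 - (2 + 107/2 + 7) = 2*13*(1/14) - 1*125/2 = 13/7 - 125/2 = -849/14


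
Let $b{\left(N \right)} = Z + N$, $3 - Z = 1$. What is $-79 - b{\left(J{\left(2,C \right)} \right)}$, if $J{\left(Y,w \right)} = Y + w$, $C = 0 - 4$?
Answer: $-79$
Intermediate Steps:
$Z = 2$ ($Z = 3 - 1 = 2$)
$C = -4$
$b{\left(N \right)} = 2 + N$
$-79 - b{\left(J{\left(2,C \right)} \right)} = -79 - \left(2 + \left(2 - 4\right)\right) = -79 - \left(2 - 2\right) = -79 - 0 = -79 + 0 = -79$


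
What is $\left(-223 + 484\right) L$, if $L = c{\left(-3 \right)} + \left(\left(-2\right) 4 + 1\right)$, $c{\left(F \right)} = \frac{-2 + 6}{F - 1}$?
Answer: $-2088$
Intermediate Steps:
$c{\left(F \right)} = \frac{4}{-1 + F}$
$L = -8$ ($L = \frac{4}{-1 - 3} + \left(\left(-2\right) 4 + 1\right) = \frac{4}{-4} + \left(-8 + 1\right) = 4 \left(- \frac{1}{4}\right) - 7 = -1 - 7 = -8$)
$\left(-223 + 484\right) L = \left(-223 + 484\right) \left(-8\right) = 261 \left(-8\right) = -2088$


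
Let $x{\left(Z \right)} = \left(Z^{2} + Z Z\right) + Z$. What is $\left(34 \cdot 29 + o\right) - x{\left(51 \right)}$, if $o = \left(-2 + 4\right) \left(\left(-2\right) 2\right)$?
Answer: $-4275$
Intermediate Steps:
$o = -8$ ($o = 2 \left(-4\right) = -8$)
$x{\left(Z \right)} = Z + 2 Z^{2}$ ($x{\left(Z \right)} = \left(Z^{2} + Z^{2}\right) + Z = 2 Z^{2} + Z = Z + 2 Z^{2}$)
$\left(34 \cdot 29 + o\right) - x{\left(51 \right)} = \left(34 \cdot 29 - 8\right) - 51 \left(1 + 2 \cdot 51\right) = \left(986 - 8\right) - 51 \left(1 + 102\right) = 978 - 51 \cdot 103 = 978 - 5253 = -4275$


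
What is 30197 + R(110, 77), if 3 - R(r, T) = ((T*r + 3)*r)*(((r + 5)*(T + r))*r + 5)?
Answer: -2204768196450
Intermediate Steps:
R(r, T) = 3 - r*(3 + T*r)*(5 + r*(5 + r)*(T + r)) (R(r, T) = 3 - (T*r + 3)*r*(((r + 5)*(T + r))*r + 5) = 3 - (3 + T*r)*r*(((5 + r)*(T + r))*r + 5) = 3 - r*(3 + T*r)*(r*(5 + r)*(T + r) + 5) = 3 - r*(3 + T*r)*(5 + r*(5 + r)*(T + r)))
30197 + R(110, 77) = 30197 + (3 - 15*110 - 15*110³ - 3*110⁴ - 1*77*110⁵ - 1*77²*110⁴ - 20*77*110² - 5*77*110⁴ - 5*77²*110³ - 3*77*110³) = 30197 + (3 - 1650 - 15*1331000 - 3*146410000 - 1*77*16105100000 - 1*5929*146410000 - 20*77*12100 - 5*77*146410000 - 5*5929*1331000 - 3*77*1331000) = 30197 + (3 - 1650 - 19965000 - 439230000 - 1240092700000 - 868064890000 - 18634000 - 56367850000 - 39457495000 - 307461000) = 30197 - 2204768226647 = -2204768196450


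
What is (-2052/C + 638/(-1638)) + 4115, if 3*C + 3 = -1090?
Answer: 3688305302/895167 ≈ 4120.2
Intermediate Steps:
C = -1093/3 (C = -1 + (⅓)*(-1090) = -1 - 1090/3 = -1093/3 ≈ -364.33)
(-2052/C + 638/(-1638)) + 4115 = (-2052/(-1093/3) + 638/(-1638)) + 4115 = (-2052*(-3/1093) + 638*(-1/1638)) + 4115 = (6156/1093 - 319/819) + 4115 = 4693097/895167 + 4115 = 3688305302/895167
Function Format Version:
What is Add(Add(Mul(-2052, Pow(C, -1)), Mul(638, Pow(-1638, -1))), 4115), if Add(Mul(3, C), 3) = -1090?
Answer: Rational(3688305302, 895167) ≈ 4120.2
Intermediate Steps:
C = Rational(-1093, 3) (C = Add(-1, Mul(Rational(1, 3), -1090)) = Add(-1, Rational(-1090, 3)) = Rational(-1093, 3) ≈ -364.33)
Add(Add(Mul(-2052, Pow(C, -1)), Mul(638, Pow(-1638, -1))), 4115) = Add(Add(Mul(-2052, Pow(Rational(-1093, 3), -1)), Mul(638, Pow(-1638, -1))), 4115) = Add(Add(Mul(-2052, Rational(-3, 1093)), Mul(638, Rational(-1, 1638))), 4115) = Add(Add(Rational(6156, 1093), Rational(-319, 819)), 4115) = Add(Rational(4693097, 895167), 4115) = Rational(3688305302, 895167)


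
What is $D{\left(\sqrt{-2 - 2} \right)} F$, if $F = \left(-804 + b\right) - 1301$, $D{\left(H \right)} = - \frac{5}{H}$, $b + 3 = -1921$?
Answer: $- \frac{20145 i}{2} \approx - 10073.0 i$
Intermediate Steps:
$b = -1924$ ($b = -3 - 1921 = -1924$)
$F = -4029$ ($F = \left(-804 - 1924\right) - 1301 = -2728 - 1301 = -4029$)
$D{\left(\sqrt{-2 - 2} \right)} F = - \frac{5}{\sqrt{-2 - 2}} \left(-4029\right) = - \frac{5}{\sqrt{-4}} \left(-4029\right) = - \frac{5}{2 i} \left(-4029\right) = - 5 \left(- \frac{i}{2}\right) \left(-4029\right) = \frac{5 i}{2} \left(-4029\right) = - \frac{20145 i}{2}$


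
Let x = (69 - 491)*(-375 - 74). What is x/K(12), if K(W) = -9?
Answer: -189478/9 ≈ -21053.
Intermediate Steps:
x = 189478 (x = -422*(-449) = 189478)
x/K(12) = 189478/(-9) = 189478*(-⅑) = -189478/9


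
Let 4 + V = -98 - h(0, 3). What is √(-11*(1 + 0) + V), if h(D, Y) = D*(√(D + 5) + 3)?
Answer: I*√113 ≈ 10.63*I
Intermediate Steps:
h(D, Y) = D*(3 + √(5 + D)) (h(D, Y) = D*(√(5 + D) + 3) = D*(3 + √(5 + D)))
V = -102 (V = -4 + (-98 - 0*(3 + √(5 + 0))) = -4 + (-98 - 0*(3 + √5)) = -4 + (-98 - 1*0) = -4 + (-98 + 0) = -4 - 98 = -102)
√(-11*(1 + 0) + V) = √(-11*(1 + 0) - 102) = √(-11*1 - 102) = √(-11 - 102) = √(-113) = I*√113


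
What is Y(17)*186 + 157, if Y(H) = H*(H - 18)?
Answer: -3005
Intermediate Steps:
Y(H) = H*(-18 + H)
Y(17)*186 + 157 = (17*(-18 + 17))*186 + 157 = (17*(-1))*186 + 157 = -17*186 + 157 = -3162 + 157 = -3005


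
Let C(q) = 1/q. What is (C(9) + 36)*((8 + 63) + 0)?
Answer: 23075/9 ≈ 2563.9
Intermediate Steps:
(C(9) + 36)*((8 + 63) + 0) = (1/9 + 36)*((8 + 63) + 0) = (⅑ + 36)*(71 + 0) = (325/9)*71 = 23075/9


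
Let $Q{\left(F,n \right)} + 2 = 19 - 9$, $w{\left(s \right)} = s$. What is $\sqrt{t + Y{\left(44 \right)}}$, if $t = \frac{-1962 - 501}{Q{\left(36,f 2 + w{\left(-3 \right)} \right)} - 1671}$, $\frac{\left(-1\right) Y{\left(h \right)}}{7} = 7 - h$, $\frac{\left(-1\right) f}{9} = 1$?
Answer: $\frac{22 \sqrt{1488385}}{1663} \approx 16.139$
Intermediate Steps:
$f = -9$ ($f = \left(-9\right) 1 = -9$)
$Q{\left(F,n \right)} = 8$ ($Q{\left(F,n \right)} = -2 + \left(19 - 9\right) = -2 + 10 = 8$)
$Y{\left(h \right)} = -49 + 7 h$ ($Y{\left(h \right)} = - 7 \left(7 - h\right) = -49 + 7 h$)
$t = \frac{2463}{1663}$ ($t = \frac{-1962 - 501}{8 - 1671} = - \frac{2463}{-1663} = \left(-2463\right) \left(- \frac{1}{1663}\right) = \frac{2463}{1663} \approx 1.4811$)
$\sqrt{t + Y{\left(44 \right)}} = \sqrt{\frac{2463}{1663} + \left(-49 + 7 \cdot 44\right)} = \sqrt{\frac{2463}{1663} + \left(-49 + 308\right)} = \sqrt{\frac{2463}{1663} + 259} = \sqrt{\frac{433180}{1663}} = \frac{22 \sqrt{1488385}}{1663}$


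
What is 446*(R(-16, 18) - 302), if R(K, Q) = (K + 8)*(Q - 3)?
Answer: -188212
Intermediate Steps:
R(K, Q) = (-3 + Q)*(8 + K) (R(K, Q) = (8 + K)*(-3 + Q) = (-3 + Q)*(8 + K))
446*(R(-16, 18) - 302) = 446*((-24 - 3*(-16) + 8*18 - 16*18) - 302) = 446*((-24 + 48 + 144 - 288) - 302) = 446*(-120 - 302) = 446*(-422) = -188212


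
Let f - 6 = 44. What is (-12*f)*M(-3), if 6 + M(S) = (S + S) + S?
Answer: 9000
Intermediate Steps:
f = 50 (f = 6 + 44 = 50)
M(S) = -6 + 3*S (M(S) = -6 + ((S + S) + S) = -6 + (2*S + S) = -6 + 3*S)
(-12*f)*M(-3) = (-12*50)*(-6 + 3*(-3)) = -600*(-6 - 9) = -600*(-15) = 9000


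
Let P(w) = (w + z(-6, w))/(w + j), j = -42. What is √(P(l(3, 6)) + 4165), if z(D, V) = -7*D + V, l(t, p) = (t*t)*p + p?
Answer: √4174 ≈ 64.606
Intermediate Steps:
l(t, p) = p + p*t² (l(t, p) = t²*p + p = p*t² + p = p + p*t²)
z(D, V) = V - 7*D
P(w) = (42 + 2*w)/(-42 + w) (P(w) = (w + (w - 7*(-6)))/(w - 42) = (w + (w + 42))/(-42 + w) = (w + (42 + w))/(-42 + w) = (42 + 2*w)/(-42 + w))
√(P(l(3, 6)) + 4165) = √(2*(21 + 6*(1 + 3²))/(-42 + 6*(1 + 3²)) + 4165) = √(2*(21 + 6*(1 + 9))/(-42 + 6*(1 + 9)) + 4165) = √(2*(21 + 6*10)/(-42 + 6*10) + 4165) = √(2*(21 + 60)/(-42 + 60) + 4165) = √(2*81/18 + 4165) = √(2*(1/18)*81 + 4165) = √(9 + 4165) = √4174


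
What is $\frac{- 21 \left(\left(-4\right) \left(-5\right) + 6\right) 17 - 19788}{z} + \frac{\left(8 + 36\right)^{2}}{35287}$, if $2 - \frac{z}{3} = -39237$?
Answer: $- \frac{265964326}{1384626593} \approx -0.19208$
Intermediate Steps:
$z = 117717$ ($z = 6 - -117711 = 6 + 117711 = 117717$)
$\frac{- 21 \left(\left(-4\right) \left(-5\right) + 6\right) 17 - 19788}{z} + \frac{\left(8 + 36\right)^{2}}{35287} = \frac{- 21 \left(\left(-4\right) \left(-5\right) + 6\right) 17 - 19788}{117717} + \frac{\left(8 + 36\right)^{2}}{35287} = \left(- 21 \left(20 + 6\right) 17 - 19788\right) \frac{1}{117717} + 44^{2} \cdot \frac{1}{35287} = \left(\left(-21\right) 26 \cdot 17 - 19788\right) \frac{1}{117717} + 1936 \cdot \frac{1}{35287} = \left(\left(-546\right) 17 - 19788\right) \frac{1}{117717} + \frac{1936}{35287} = \left(-9282 - 19788\right) \frac{1}{117717} + \frac{1936}{35287} = \left(-29070\right) \frac{1}{117717} + \frac{1936}{35287} = - \frac{9690}{39239} + \frac{1936}{35287} = - \frac{265964326}{1384626593}$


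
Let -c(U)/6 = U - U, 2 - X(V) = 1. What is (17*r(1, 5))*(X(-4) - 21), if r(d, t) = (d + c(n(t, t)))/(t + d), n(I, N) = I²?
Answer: -170/3 ≈ -56.667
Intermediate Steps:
X(V) = 1 (X(V) = 2 - 1*1 = 2 - 1 = 1)
c(U) = 0 (c(U) = -6*(U - U) = -6*0 = 0)
r(d, t) = d/(d + t) (r(d, t) = (d + 0)/(t + d) = d/(d + t))
(17*r(1, 5))*(X(-4) - 21) = (17*(1/(1 + 5)))*(1 - 21) = (17*(1/6))*(-20) = (17*(1*(⅙)))*(-20) = (17*(⅙))*(-20) = (17/6)*(-20) = -170/3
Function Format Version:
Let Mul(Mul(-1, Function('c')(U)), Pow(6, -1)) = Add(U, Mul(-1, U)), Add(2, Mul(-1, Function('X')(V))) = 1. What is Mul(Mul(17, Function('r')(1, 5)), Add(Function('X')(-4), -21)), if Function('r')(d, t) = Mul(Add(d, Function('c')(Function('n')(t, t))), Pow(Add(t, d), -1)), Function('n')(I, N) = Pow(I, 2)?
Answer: Rational(-170, 3) ≈ -56.667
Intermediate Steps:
Function('X')(V) = 1 (Function('X')(V) = Add(2, Mul(-1, 1)) = Add(2, -1) = 1)
Function('c')(U) = 0 (Function('c')(U) = Mul(-6, Add(U, Mul(-1, U))) = Mul(-6, 0) = 0)
Function('r')(d, t) = Mul(d, Pow(Add(d, t), -1)) (Function('r')(d, t) = Mul(Add(d, 0), Pow(Add(t, d), -1)) = Mul(d, Pow(Add(d, t), -1)))
Mul(Mul(17, Function('r')(1, 5)), Add(Function('X')(-4), -21)) = Mul(Mul(17, Mul(1, Pow(Add(1, 5), -1))), Add(1, -21)) = Mul(Mul(17, Mul(1, Pow(6, -1))), -20) = Mul(Mul(17, Mul(1, Rational(1, 6))), -20) = Mul(Mul(17, Rational(1, 6)), -20) = Mul(Rational(17, 6), -20) = Rational(-170, 3)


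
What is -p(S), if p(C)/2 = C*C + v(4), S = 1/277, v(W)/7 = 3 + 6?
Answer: -9667856/76729 ≈ -126.00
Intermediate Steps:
v(W) = 63 (v(W) = 7*(3 + 6) = 7*9 = 63)
S = 1/277 ≈ 0.0036101
p(C) = 126 + 2*C**2 (p(C) = 2*(C*C + 63) = 2*(C**2 + 63) = 2*(63 + C**2) = 126 + 2*C**2)
-p(S) = -(126 + 2*(1/277)**2) = -(126 + 2*(1/76729)) = -(126 + 2/76729) = -1*9667856/76729 = -9667856/76729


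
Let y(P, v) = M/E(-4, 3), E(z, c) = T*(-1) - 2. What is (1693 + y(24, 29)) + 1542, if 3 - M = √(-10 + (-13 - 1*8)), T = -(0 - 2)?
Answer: 12937/4 + I*√31/4 ≈ 3234.3 + 1.3919*I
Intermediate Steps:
T = 2 (T = -1*(-2) = 2)
E(z, c) = -4 (E(z, c) = 2*(-1) - 2 = -2 - 2 = -4)
M = 3 - I*√31 (M = 3 - √(-10 + (-13 - 1*8)) = 3 - √(-10 + (-13 - 8)) = 3 - √(-10 - 21) = 3 - √(-31) = 3 - I*√31 ≈ 3.0 - 5.5678*I)
y(P, v) = -¾ + I*√31/4 (y(P, v) = (3 - I*√31)/(-4) = (3 - I*√31)*(-¼) = -¾ + I*√31/4)
(1693 + y(24, 29)) + 1542 = (1693 + (-¾ + I*√31/4)) + 1542 = (6769/4 + I*√31/4) + 1542 = 12937/4 + I*√31/4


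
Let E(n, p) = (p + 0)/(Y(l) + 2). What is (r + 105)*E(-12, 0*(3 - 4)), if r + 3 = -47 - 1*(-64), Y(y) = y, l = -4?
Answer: 0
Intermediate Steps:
E(n, p) = -p/2 (E(n, p) = (p + 0)/(-4 + 2) = p/(-2) = p*(-1/2) = -p/2)
r = 14 (r = -3 + (-47 - 1*(-64)) = -3 + (-47 + 64) = -3 + 17 = 14)
(r + 105)*E(-12, 0*(3 - 4)) = (14 + 105)*(-0*(3 - 4)) = 119*(-0*(-1)) = 119*(-1/2*0) = 119*0 = 0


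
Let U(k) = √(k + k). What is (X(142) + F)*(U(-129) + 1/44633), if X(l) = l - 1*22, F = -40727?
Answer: -40607/44633 - 40607*I*√258 ≈ -0.9098 - 6.5225e+5*I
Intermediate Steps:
X(l) = -22 + l (X(l) = l - 22 = -22 + l)
U(k) = √2*√k (U(k) = √(2*k) = √2*√k)
(X(142) + F)*(U(-129) + 1/44633) = ((-22 + 142) - 40727)*(√2*√(-129) + 1/44633) = (120 - 40727)*(√2*(I*√129) + 1/44633) = -40607*(I*√258 + 1/44633) = -40607*(1/44633 + I*√258) = -40607/44633 - 40607*I*√258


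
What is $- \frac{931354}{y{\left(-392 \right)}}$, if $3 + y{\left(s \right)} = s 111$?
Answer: $\frac{931354}{43515} \approx 21.403$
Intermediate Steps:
$y{\left(s \right)} = -3 + 111 s$ ($y{\left(s \right)} = -3 + s 111 = -3 + 111 s$)
$- \frac{931354}{y{\left(-392 \right)}} = - \frac{931354}{-3 + 111 \left(-392\right)} = - \frac{931354}{-3 - 43512} = - \frac{931354}{-43515} = \left(-931354\right) \left(- \frac{1}{43515}\right) = \frac{931354}{43515}$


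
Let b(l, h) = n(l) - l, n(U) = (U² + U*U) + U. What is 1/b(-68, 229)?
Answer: 1/9248 ≈ 0.00010813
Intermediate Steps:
n(U) = U + 2*U² (n(U) = (U² + U²) + U = 2*U² + U = U + 2*U²)
b(l, h) = -l + l*(1 + 2*l) (b(l, h) = l*(1 + 2*l) - l = -l + l*(1 + 2*l))
1/b(-68, 229) = 1/(2*(-68)²) = 1/(2*4624) = 1/9248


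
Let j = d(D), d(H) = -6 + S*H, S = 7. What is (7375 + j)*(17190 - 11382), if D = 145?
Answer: 48694272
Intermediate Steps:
d(H) = -6 + 7*H
j = 1009 (j = -6 + 7*145 = -6 + 1015 = 1009)
(7375 + j)*(17190 - 11382) = (7375 + 1009)*(17190 - 11382) = 8384*5808 = 48694272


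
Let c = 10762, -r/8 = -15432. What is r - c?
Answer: 112694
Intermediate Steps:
r = 123456 (r = -8*(-15432) = 123456)
r - c = 123456 - 1*10762 = 123456 - 10762 = 112694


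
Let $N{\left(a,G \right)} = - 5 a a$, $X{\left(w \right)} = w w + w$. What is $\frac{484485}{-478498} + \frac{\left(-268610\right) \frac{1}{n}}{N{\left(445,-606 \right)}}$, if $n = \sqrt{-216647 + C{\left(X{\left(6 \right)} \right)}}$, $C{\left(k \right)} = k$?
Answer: $- \frac{484485}{478498} - \frac{53722 i \sqrt{216605}}{42893205125} \approx -1.0125 - 0.00058291 i$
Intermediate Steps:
$X{\left(w \right)} = w + w^{2}$ ($X{\left(w \right)} = w^{2} + w = w + w^{2}$)
$n = i \sqrt{216605}$ ($n = \sqrt{-216647 + 6 \left(1 + 6\right)} = \sqrt{-216647 + 6 \cdot 7} = \sqrt{-216647 + 42} = \sqrt{-216605} = i \sqrt{216605} \approx 465.41 i$)
$N{\left(a,G \right)} = - 5 a^{2}$
$\frac{484485}{-478498} + \frac{\left(-268610\right) \frac{1}{n}}{N{\left(445,-606 \right)}} = \frac{484485}{-478498} + \frac{\left(-268610\right) \frac{1}{i \sqrt{216605}}}{\left(-5\right) 445^{2}} = 484485 \left(- \frac{1}{478498}\right) + \frac{\left(-268610\right) \left(- \frac{i \sqrt{216605}}{216605}\right)}{\left(-5\right) 198025} = - \frac{484485}{478498} + \frac{\frac{53722}{43321} i \sqrt{216605}}{-990125} = - \frac{484485}{478498} + \frac{53722 i \sqrt{216605}}{43321} \left(- \frac{1}{990125}\right) = - \frac{484485}{478498} - \frac{53722 i \sqrt{216605}}{42893205125}$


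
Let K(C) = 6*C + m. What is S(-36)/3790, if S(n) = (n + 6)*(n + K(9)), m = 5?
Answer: -69/379 ≈ -0.18206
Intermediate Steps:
K(C) = 5 + 6*C (K(C) = 6*C + 5 = 5 + 6*C)
S(n) = (6 + n)*(59 + n) (S(n) = (n + 6)*(n + (5 + 6*9)) = (6 + n)*(n + (5 + 54)) = (6 + n)*(n + 59) = (6 + n)*(59 + n))
S(-36)/3790 = (354 + (-36)**2 + 65*(-36))/3790 = (354 + 1296 - 2340)*(1/3790) = -690*1/3790 = -69/379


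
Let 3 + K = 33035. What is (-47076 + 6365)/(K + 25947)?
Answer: -40711/58979 ≈ -0.69026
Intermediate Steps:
K = 33032 (K = -3 + 33035 = 33032)
(-47076 + 6365)/(K + 25947) = (-47076 + 6365)/(33032 + 25947) = -40711/58979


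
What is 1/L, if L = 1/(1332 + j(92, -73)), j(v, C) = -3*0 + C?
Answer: 1259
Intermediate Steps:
j(v, C) = C (j(v, C) = 0 + C = C)
L = 1/1259 (L = 1/(1332 - 73) = 1/1259 ≈ 0.00079428)
1/L = 1/(1/1259) = 1259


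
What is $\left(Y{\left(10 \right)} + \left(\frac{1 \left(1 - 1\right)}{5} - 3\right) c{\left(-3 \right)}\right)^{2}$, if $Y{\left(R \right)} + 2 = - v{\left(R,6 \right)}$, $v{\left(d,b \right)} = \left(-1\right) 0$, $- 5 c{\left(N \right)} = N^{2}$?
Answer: $\frac{289}{25} \approx 11.56$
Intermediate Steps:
$c{\left(N \right)} = - \frac{N^{2}}{5}$
$v{\left(d,b \right)} = 0$
$Y{\left(R \right)} = -2$ ($Y{\left(R \right)} = -2 - 0 = -2 + 0 = -2$)
$\left(Y{\left(10 \right)} + \left(\frac{1 \left(1 - 1\right)}{5} - 3\right) c{\left(-3 \right)}\right)^{2} = \left(-2 + \left(\frac{1 \left(1 - 1\right)}{5} - 3\right) \left(- \frac{\left(-3\right)^{2}}{5}\right)\right)^{2} = \left(-2 + \left(1 \cdot 0 \cdot \frac{1}{5} - 3\right) \left(\left(- \frac{1}{5}\right) 9\right)\right)^{2} = \left(-2 + \left(0 \cdot \frac{1}{5} - 3\right) \left(- \frac{9}{5}\right)\right)^{2} = \left(-2 + \left(0 - 3\right) \left(- \frac{9}{5}\right)\right)^{2} = \left(-2 - - \frac{27}{5}\right)^{2} = \left(-2 + \frac{27}{5}\right)^{2} = \left(\frac{17}{5}\right)^{2} = \frac{289}{25}$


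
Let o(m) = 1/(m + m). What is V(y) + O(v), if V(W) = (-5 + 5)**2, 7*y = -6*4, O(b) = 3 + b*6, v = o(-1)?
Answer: 0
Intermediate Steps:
o(m) = 1/(2*m)
v = -1/2 (v = (1/2)/(-1) = (1/2)*(-1) = -1/2 ≈ -0.50000)
O(b) = 3 + 6*b
y = -24/7 (y = (-6*4)/7 = (1/7)*(-24) = -24/7 ≈ -3.4286)
V(W) = 0 (V(W) = 0**2 = 0)
V(y) + O(v) = 0 + (3 + 6*(-1/2)) = 0 + (3 - 3) = 0 + 0 = 0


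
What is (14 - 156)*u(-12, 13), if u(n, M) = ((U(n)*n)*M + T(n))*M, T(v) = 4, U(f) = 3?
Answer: 856544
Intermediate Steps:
u(n, M) = M*(4 + 3*M*n) (u(n, M) = ((3*n)*M + 4)*M = (3*M*n + 4)*M = (4 + 3*M*n)*M = M*(4 + 3*M*n))
(14 - 156)*u(-12, 13) = (14 - 156)*(13*(4 + 3*13*(-12))) = -1846*(4 - 468) = -1846*(-464) = -142*(-6032) = 856544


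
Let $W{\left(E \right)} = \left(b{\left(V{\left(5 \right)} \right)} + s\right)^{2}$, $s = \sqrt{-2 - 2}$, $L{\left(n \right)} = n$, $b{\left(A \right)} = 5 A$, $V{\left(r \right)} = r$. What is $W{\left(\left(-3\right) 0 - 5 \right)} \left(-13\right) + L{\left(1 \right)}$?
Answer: $-8072 - 1300 i \approx -8072.0 - 1300.0 i$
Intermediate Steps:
$s = 2 i$ ($s = \sqrt{-4} = 2 i \approx 2.0 i$)
$W{\left(E \right)} = \left(25 + 2 i\right)^{2}$ ($W{\left(E \right)} = \left(5 \cdot 5 + 2 i\right)^{2} = \left(25 + 2 i\right)^{2}$)
$W{\left(\left(-3\right) 0 - 5 \right)} \left(-13\right) + L{\left(1 \right)} = \left(621 + 100 i\right) \left(-13\right) + 1 = \left(-8073 - 1300 i\right) + 1 = -8072 - 1300 i$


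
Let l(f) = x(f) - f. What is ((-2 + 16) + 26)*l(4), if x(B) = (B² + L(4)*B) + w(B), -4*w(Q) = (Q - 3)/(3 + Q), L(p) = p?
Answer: 7830/7 ≈ 1118.6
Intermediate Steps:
w(Q) = -(-3 + Q)/(4*(3 + Q)) (w(Q) = -(Q - 3)/(4*(3 + Q)) = -(-3 + Q)/(4*(3 + Q)))
x(B) = B² + 4*B + (3 - B)/(4*(3 + B)) (x(B) = (B² + 4*B) + (3 - B)/(4*(3 + B)) = B² + 4*B + (3 - B)/(4*(3 + B)))
l(f) = -f + (3 - f + 4*f*(3 + f)*(4 + f))/(4*(3 + f)) (l(f) = (3 - f + 4*f*(3 + f)*(4 + f))/(4*(3 + f)) - f = -f + (3 - f + 4*f*(3 + f)*(4 + f))/(4*(3 + f)))
((-2 + 16) + 26)*l(4) = ((-2 + 16) + 26)*((3 - 1*4 + 4*4*(3 + 4)²)/(4*(3 + 4))) = (14 + 26)*((¼)*(3 - 4 + 4*4*7²)/7) = 40*((¼)*(⅐)*(3 - 4 + 4*4*49)) = 40*((¼)*(⅐)*(3 - 4 + 784)) = 40*((¼)*(⅐)*783) = 40*(783/28) = 7830/7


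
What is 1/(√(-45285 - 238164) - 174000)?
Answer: -58000/10092094483 - I*√283449/30276283449 ≈ -5.7471e-6 - 1.7585e-8*I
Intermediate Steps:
1/(√(-45285 - 238164) - 174000) = 1/(√(-283449) - 174000) = 1/(I*√283449 - 174000) = 1/(-174000 + I*√283449)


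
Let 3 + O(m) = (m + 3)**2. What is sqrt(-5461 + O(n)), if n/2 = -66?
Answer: sqrt(11177) ≈ 105.72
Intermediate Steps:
n = -132 (n = 2*(-66) = -132)
O(m) = -3 + (3 + m)**2 (O(m) = -3 + (m + 3)**2 = -3 + (3 + m)**2)
sqrt(-5461 + O(n)) = sqrt(-5461 + (-3 + (3 - 132)**2)) = sqrt(-5461 + (-3 + (-129)**2)) = sqrt(-5461 + (-3 + 16641)) = sqrt(-5461 + 16638) = sqrt(11177)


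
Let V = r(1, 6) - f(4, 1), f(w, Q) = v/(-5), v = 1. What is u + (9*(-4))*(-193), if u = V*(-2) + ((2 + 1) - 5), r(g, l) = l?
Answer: 34668/5 ≈ 6933.6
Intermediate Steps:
f(w, Q) = -1/5 (f(w, Q) = 1/(-5) = 1*(-1/5) = -1/5)
V = 31/5 (V = 6 - 1*(-1/5) = 6 + 1/5 = 31/5 ≈ 6.2000)
u = -72/5 (u = (31/5)*(-2) + ((2 + 1) - 5) = -62/5 + (3 - 5) = -62/5 - 2 = -72/5 ≈ -14.400)
u + (9*(-4))*(-193) = -72/5 + (9*(-4))*(-193) = -72/5 - 36*(-193) = -72/5 + 6948 = 34668/5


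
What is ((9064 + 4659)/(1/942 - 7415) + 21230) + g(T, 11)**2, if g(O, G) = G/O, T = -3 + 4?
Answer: 149122292013/6984929 ≈ 21349.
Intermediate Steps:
T = 1
((9064 + 4659)/(1/942 - 7415) + 21230) + g(T, 11)**2 = ((9064 + 4659)/(1/942 - 7415) + 21230) + (11/1)**2 = (13723/(1/942 - 7415) + 21230) + (11*1)**2 = (13723/(-6984929/942) + 21230) + 11**2 = (13723*(-942/6984929) + 21230) + 121 = (-12927066/6984929 + 21230) + 121 = 148277115604/6984929 + 121 = 149122292013/6984929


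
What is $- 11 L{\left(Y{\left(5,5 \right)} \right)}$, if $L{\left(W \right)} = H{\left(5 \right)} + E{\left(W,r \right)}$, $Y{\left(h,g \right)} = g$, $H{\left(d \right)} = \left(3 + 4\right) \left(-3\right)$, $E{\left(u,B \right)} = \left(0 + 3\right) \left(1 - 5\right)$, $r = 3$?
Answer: $363$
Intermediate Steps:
$E{\left(u,B \right)} = -12$ ($E{\left(u,B \right)} = 3 \left(-4\right) = -12$)
$H{\left(d \right)} = -21$ ($H{\left(d \right)} = 7 \left(-3\right) = -21$)
$L{\left(W \right)} = -33$ ($L{\left(W \right)} = -21 - 12 = -33$)
$- 11 L{\left(Y{\left(5,5 \right)} \right)} = \left(-11\right) \left(-33\right) = 363$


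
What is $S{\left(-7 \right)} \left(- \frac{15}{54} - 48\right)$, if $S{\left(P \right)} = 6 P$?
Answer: $\frac{6083}{3} \approx 2027.7$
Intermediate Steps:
$S{\left(-7 \right)} \left(- \frac{15}{54} - 48\right) = 6 \left(-7\right) \left(- \frac{15}{54} - 48\right) = - 42 \left(\left(-15\right) \frac{1}{54} - 48\right) = - 42 \left(- \frac{5}{18} - 48\right) = \left(-42\right) \left(- \frac{869}{18}\right) = \frac{6083}{3}$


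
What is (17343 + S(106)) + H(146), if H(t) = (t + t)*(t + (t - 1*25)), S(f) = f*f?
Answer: 106543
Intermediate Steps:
S(f) = f**2
H(t) = 2*t*(-25 + 2*t) (H(t) = (2*t)*(t + (t - 25)) = (2*t)*(t + (-25 + t)) = (2*t)*(-25 + 2*t) = 2*t*(-25 + 2*t))
(17343 + S(106)) + H(146) = (17343 + 106**2) + 2*146*(-25 + 2*146) = (17343 + 11236) + 2*146*(-25 + 292) = 28579 + 2*146*267 = 28579 + 77964 = 106543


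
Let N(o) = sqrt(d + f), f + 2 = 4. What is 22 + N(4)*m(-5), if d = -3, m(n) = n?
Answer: 22 - 5*I ≈ 22.0 - 5.0*I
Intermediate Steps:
f = 2 (f = -2 + 4 = 2)
N(o) = I (N(o) = sqrt(-3 + 2) = sqrt(-1) = I)
22 + N(4)*m(-5) = 22 + I*(-5) = 22 - 5*I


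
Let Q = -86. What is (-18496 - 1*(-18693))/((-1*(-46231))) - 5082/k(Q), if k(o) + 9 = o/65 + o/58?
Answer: 73812914118/171470779 ≈ 430.47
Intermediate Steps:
k(o) = -9 + 123*o/3770 (k(o) = -9 + (o/65 + o/58) = -9 + 123*o/3770)
(-18496 - 1*(-18693))/((-1*(-46231))) - 5082/k(Q) = (-18496 - 1*(-18693))/((-1*(-46231))) - 5082/(-9 + (123/3770)*(-86)) = (-18496 + 18693)/46231 - 5082/(-9 - 5289/1885) = 197*(1/46231) - 5082/(-22254/1885) = 197/46231 - 5082*(-1885/22254) = 197/46231 + 1596595/3709 = 73812914118/171470779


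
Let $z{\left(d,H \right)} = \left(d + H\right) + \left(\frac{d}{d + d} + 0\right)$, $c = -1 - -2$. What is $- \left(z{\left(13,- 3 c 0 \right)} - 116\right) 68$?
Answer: $6970$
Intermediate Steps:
$c = 1$ ($c = -1 + 2 = 1$)
$z{\left(d,H \right)} = \frac{1}{2} + H + d$ ($z{\left(d,H \right)} = \left(H + d\right) + \left(\frac{d}{2 d} + 0\right) = \left(H + d\right) + \left(\frac{1}{2 d} d + 0\right) = \left(H + d\right) + \left(\frac{1}{2} + 0\right) = \left(H + d\right) + \frac{1}{2} = \frac{1}{2} + H + d$)
$- \left(z{\left(13,- 3 c 0 \right)} - 116\right) 68 = - \left(\left(\frac{1}{2} + \left(-3\right) 1 \cdot 0 + 13\right) - 116\right) 68 = - \left(\left(\frac{1}{2} - 0 + 13\right) - 116\right) 68 = - \left(\left(\frac{1}{2} + 0 + 13\right) - 116\right) 68 = - \left(\frac{27}{2} - 116\right) 68 = - \frac{\left(-205\right) 68}{2} = \left(-1\right) \left(-6970\right) = 6970$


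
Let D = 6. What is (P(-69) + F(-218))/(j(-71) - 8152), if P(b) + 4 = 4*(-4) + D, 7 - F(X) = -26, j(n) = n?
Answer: -19/8223 ≈ -0.0023106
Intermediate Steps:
F(X) = 33 (F(X) = 7 - 1*(-26) = 7 + 26 = 33)
P(b) = -14 (P(b) = -4 + (4*(-4) + 6) = -4 + (-16 + 6) = -4 - 10 = -14)
(P(-69) + F(-218))/(j(-71) - 8152) = (-14 + 33)/(-71 - 8152) = 19/(-8223) = 19*(-1/8223) = -19/8223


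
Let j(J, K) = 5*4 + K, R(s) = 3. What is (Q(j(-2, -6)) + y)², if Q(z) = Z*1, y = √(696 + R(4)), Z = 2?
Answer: (2 + √699)² ≈ 808.75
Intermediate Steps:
j(J, K) = 20 + K
y = √699 (y = √(696 + 3) = √699 ≈ 26.439)
Q(z) = 2 (Q(z) = 2*1 = 2)
(Q(j(-2, -6)) + y)² = (2 + √699)²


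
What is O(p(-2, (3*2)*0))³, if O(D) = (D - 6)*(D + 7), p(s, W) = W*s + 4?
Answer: -10648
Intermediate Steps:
p(s, W) = 4 + W*s
O(D) = (-6 + D)*(7 + D)
O(p(-2, (3*2)*0))³ = (-42 + (4 + ((3*2)*0)*(-2)) + (4 + ((3*2)*0)*(-2))²)³ = (-42 + (4 + (6*0)*(-2)) + (4 + (6*0)*(-2))²)³ = (-42 + (4 + 0*(-2)) + (4 + 0*(-2))²)³ = (-42 + (4 + 0) + (4 + 0)²)³ = (-42 + 4 + 4²)³ = (-42 + 4 + 16)³ = (-22)³ = -10648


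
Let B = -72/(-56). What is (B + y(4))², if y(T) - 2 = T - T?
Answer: 529/49 ≈ 10.796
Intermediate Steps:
B = 9/7 (B = -72*(-1/56) = 9/7 ≈ 1.2857)
y(T) = 2 (y(T) = 2 + (T - T) = 2 + 0 = 2)
(B + y(4))² = (9/7 + 2)² = (23/7)² = 529/49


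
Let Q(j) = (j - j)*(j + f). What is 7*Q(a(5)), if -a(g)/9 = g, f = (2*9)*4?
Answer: 0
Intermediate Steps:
f = 72 (f = 18*4 = 72)
a(g) = -9*g
Q(j) = 0 (Q(j) = (j - j)*(j + 72) = 0*(72 + j) = 0)
7*Q(a(5)) = 7*0 = 0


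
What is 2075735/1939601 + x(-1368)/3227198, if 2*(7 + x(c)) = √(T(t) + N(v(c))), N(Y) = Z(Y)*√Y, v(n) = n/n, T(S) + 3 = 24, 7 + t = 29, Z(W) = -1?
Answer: 6698794263323/6259476467998 + √5/3227198 ≈ 1.0702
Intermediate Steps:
t = 22 (t = -7 + 29 = 22)
T(S) = 21 (T(S) = -3 + 24 = 21)
v(n) = 1
N(Y) = -√Y
x(c) = -7 + √5 (x(c) = -7 + √(21 - √1)/2 = -7 + √(21 - 1*1)/2 = -7 + √(21 - 1)/2 = -7 + √20/2 = -7 + (2*√5)/2 = -7 + √5)
2075735/1939601 + x(-1368)/3227198 = 2075735/1939601 + (-7 + √5)/3227198 = 2075735*(1/1939601) + (-7 + √5)*(1/3227198) = 2075735/1939601 + (-7/3227198 + √5/3227198) = 6698794263323/6259476467998 + √5/3227198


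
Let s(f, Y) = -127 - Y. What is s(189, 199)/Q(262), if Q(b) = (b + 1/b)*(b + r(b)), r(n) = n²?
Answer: -326/18053635 ≈ -1.8057e-5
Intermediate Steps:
Q(b) = (b + 1/b)*(b + b²)
s(189, 199)/Q(262) = (-127 - 1*199)/(1 + 262 + 262² + 262³) = (-127 - 199)/(1 + 262 + 68644 + 17984728) = -326/18053635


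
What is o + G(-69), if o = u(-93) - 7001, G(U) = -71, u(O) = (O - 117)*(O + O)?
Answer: 31988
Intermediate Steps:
u(O) = 2*O*(-117 + O) (u(O) = (-117 + O)*(2*O) = 2*O*(-117 + O))
o = 32059 (o = 2*(-93)*(-117 - 93) - 7001 = 2*(-93)*(-210) - 7001 = 39060 - 7001 = 32059)
o + G(-69) = 32059 - 71 = 31988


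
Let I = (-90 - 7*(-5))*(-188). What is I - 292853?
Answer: -282513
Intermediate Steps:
I = 10340 (I = (-90 + 35)*(-188) = -55*(-188) = 10340)
I - 292853 = 10340 - 292853 = -282513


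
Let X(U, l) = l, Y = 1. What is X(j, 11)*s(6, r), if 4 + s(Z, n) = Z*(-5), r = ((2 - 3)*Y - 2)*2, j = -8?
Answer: -374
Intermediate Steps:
r = -6 (r = ((2 - 3)*1 - 2)*2 = (-1*1 - 2)*2 = (-1 - 2)*2 = -3*2 = -6)
s(Z, n) = -4 - 5*Z (s(Z, n) = -4 + Z*(-5) = -4 - 5*Z)
X(j, 11)*s(6, r) = 11*(-4 - 5*6) = 11*(-4 - 30) = 11*(-34) = -374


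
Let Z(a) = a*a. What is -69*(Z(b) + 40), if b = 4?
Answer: -3864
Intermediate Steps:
Z(a) = a**2
-69*(Z(b) + 40) = -69*(4**2 + 40) = -69*(16 + 40) = -69*56 = -3864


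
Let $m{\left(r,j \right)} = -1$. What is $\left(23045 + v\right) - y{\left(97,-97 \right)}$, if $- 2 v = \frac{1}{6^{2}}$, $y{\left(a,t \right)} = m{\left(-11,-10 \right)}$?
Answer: $\frac{1659311}{72} \approx 23046.0$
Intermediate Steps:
$y{\left(a,t \right)} = -1$
$v = - \frac{1}{72}$ ($v = - \frac{1}{2 \cdot 6^{2}} = - \frac{1}{2 \cdot 36} = \left(- \frac{1}{2}\right) \frac{1}{36} = - \frac{1}{72} \approx -0.013889$)
$\left(23045 + v\right) - y{\left(97,-97 \right)} = \left(23045 - \frac{1}{72}\right) - -1 = \frac{1659239}{72} + 1 = \frac{1659311}{72}$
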